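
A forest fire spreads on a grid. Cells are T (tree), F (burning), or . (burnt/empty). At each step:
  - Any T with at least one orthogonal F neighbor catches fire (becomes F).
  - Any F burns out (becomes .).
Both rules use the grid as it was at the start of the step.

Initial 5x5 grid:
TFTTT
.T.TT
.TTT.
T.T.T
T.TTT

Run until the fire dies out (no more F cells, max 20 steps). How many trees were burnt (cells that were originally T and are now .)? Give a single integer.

Answer: 15

Derivation:
Step 1: +3 fires, +1 burnt (F count now 3)
Step 2: +2 fires, +3 burnt (F count now 2)
Step 3: +3 fires, +2 burnt (F count now 3)
Step 4: +3 fires, +3 burnt (F count now 3)
Step 5: +1 fires, +3 burnt (F count now 1)
Step 6: +1 fires, +1 burnt (F count now 1)
Step 7: +1 fires, +1 burnt (F count now 1)
Step 8: +1 fires, +1 burnt (F count now 1)
Step 9: +0 fires, +1 burnt (F count now 0)
Fire out after step 9
Initially T: 17, now '.': 23
Total burnt (originally-T cells now '.'): 15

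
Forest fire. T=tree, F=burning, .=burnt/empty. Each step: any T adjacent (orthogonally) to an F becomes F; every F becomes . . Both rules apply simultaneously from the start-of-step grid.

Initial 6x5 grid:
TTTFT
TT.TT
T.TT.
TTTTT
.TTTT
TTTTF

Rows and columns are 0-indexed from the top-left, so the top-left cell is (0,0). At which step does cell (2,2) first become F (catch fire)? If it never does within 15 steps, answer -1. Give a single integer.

Step 1: cell (2,2)='T' (+5 fires, +2 burnt)
Step 2: cell (2,2)='T' (+6 fires, +5 burnt)
Step 3: cell (2,2)='F' (+6 fires, +6 burnt)
  -> target ignites at step 3
Step 4: cell (2,2)='.' (+4 fires, +6 burnt)
Step 5: cell (2,2)='.' (+2 fires, +4 burnt)
Step 6: cell (2,2)='.' (+1 fires, +2 burnt)
Step 7: cell (2,2)='.' (+0 fires, +1 burnt)
  fire out at step 7

3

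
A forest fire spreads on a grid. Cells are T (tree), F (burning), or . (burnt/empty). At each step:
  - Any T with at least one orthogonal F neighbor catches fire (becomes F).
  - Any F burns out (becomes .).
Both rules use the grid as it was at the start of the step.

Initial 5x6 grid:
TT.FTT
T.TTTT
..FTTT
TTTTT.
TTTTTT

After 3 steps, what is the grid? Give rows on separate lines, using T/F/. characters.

Step 1: 5 trees catch fire, 2 burn out
  TT..FT
  T.FFTT
  ...FTT
  TTFTT.
  TTTTTT
Step 2: 6 trees catch fire, 5 burn out
  TT...F
  T...FT
  ....FT
  TF.FT.
  TTFTTT
Step 3: 6 trees catch fire, 6 burn out
  TT....
  T....F
  .....F
  F...F.
  TF.FTT

TT....
T....F
.....F
F...F.
TF.FTT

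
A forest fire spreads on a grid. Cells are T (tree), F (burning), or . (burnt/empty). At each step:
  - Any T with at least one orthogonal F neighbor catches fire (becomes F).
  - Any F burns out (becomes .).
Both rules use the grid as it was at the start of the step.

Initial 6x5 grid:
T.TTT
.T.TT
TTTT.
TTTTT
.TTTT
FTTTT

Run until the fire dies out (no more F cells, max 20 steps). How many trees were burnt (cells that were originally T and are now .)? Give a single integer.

Step 1: +1 fires, +1 burnt (F count now 1)
Step 2: +2 fires, +1 burnt (F count now 2)
Step 3: +3 fires, +2 burnt (F count now 3)
Step 4: +5 fires, +3 burnt (F count now 5)
Step 5: +5 fires, +5 burnt (F count now 5)
Step 6: +2 fires, +5 burnt (F count now 2)
Step 7: +1 fires, +2 burnt (F count now 1)
Step 8: +2 fires, +1 burnt (F count now 2)
Step 9: +2 fires, +2 burnt (F count now 2)
Step 10: +0 fires, +2 burnt (F count now 0)
Fire out after step 10
Initially T: 24, now '.': 29
Total burnt (originally-T cells now '.'): 23

Answer: 23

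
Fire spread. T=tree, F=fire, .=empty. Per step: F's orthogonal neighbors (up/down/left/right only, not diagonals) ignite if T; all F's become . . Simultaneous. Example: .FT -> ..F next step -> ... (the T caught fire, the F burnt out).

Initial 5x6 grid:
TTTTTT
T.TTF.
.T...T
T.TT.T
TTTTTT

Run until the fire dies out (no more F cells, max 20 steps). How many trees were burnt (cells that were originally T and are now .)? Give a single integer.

Step 1: +2 fires, +1 burnt (F count now 2)
Step 2: +3 fires, +2 burnt (F count now 3)
Step 3: +1 fires, +3 burnt (F count now 1)
Step 4: +1 fires, +1 burnt (F count now 1)
Step 5: +1 fires, +1 burnt (F count now 1)
Step 6: +1 fires, +1 burnt (F count now 1)
Step 7: +0 fires, +1 burnt (F count now 0)
Fire out after step 7
Initially T: 21, now '.': 18
Total burnt (originally-T cells now '.'): 9

Answer: 9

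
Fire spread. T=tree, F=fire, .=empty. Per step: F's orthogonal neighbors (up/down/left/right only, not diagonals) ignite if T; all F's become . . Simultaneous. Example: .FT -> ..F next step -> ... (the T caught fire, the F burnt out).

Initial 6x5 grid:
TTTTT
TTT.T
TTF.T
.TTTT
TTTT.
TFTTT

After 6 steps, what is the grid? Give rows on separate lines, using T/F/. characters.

Step 1: 6 trees catch fire, 2 burn out
  TTTTT
  TTF.T
  TF..T
  .TFTT
  TFTT.
  F.FTT
Step 2: 8 trees catch fire, 6 burn out
  TTFTT
  TF..T
  F...T
  .F.FT
  F.FT.
  ...FT
Step 3: 6 trees catch fire, 8 burn out
  TF.FT
  F...T
  ....T
  ....F
  ...F.
  ....F
Step 4: 3 trees catch fire, 6 burn out
  F...F
  ....T
  ....F
  .....
  .....
  .....
Step 5: 1 trees catch fire, 3 burn out
  .....
  ....F
  .....
  .....
  .....
  .....
Step 6: 0 trees catch fire, 1 burn out
  .....
  .....
  .....
  .....
  .....
  .....

.....
.....
.....
.....
.....
.....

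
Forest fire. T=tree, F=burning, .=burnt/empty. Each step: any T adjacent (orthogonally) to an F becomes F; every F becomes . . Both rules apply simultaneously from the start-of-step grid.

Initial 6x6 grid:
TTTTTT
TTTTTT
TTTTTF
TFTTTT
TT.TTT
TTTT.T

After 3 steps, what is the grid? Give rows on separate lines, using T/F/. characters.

Step 1: 7 trees catch fire, 2 burn out
  TTTTTT
  TTTTTF
  TFTTF.
  F.FTTF
  TF.TTT
  TTTT.T
Step 2: 11 trees catch fire, 7 burn out
  TTTTTF
  TFTTF.
  F.FF..
  ...FF.
  F..TTF
  TFTT.T
Step 3: 10 trees catch fire, 11 burn out
  TFTTF.
  F.FF..
  ......
  ......
  ...FF.
  F.FT.F

TFTTF.
F.FF..
......
......
...FF.
F.FT.F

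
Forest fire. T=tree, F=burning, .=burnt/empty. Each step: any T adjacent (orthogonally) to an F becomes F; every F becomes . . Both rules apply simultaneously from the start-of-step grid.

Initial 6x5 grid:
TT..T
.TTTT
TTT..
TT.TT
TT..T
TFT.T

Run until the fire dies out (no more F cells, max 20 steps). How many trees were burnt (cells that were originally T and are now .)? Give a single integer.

Step 1: +3 fires, +1 burnt (F count now 3)
Step 2: +2 fires, +3 burnt (F count now 2)
Step 3: +2 fires, +2 burnt (F count now 2)
Step 4: +3 fires, +2 burnt (F count now 3)
Step 5: +2 fires, +3 burnt (F count now 2)
Step 6: +2 fires, +2 burnt (F count now 2)
Step 7: +1 fires, +2 burnt (F count now 1)
Step 8: +1 fires, +1 burnt (F count now 1)
Step 9: +0 fires, +1 burnt (F count now 0)
Fire out after step 9
Initially T: 20, now '.': 26
Total burnt (originally-T cells now '.'): 16

Answer: 16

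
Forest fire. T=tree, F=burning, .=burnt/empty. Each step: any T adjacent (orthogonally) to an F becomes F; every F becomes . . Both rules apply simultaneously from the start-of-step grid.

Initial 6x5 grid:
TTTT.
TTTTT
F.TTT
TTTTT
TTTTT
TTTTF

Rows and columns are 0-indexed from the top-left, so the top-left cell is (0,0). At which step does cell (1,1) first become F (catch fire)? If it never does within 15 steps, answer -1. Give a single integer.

Step 1: cell (1,1)='T' (+4 fires, +2 burnt)
Step 2: cell (1,1)='F' (+7 fires, +4 burnt)
  -> target ignites at step 2
Step 3: cell (1,1)='.' (+9 fires, +7 burnt)
Step 4: cell (1,1)='.' (+5 fires, +9 burnt)
Step 5: cell (1,1)='.' (+1 fires, +5 burnt)
Step 6: cell (1,1)='.' (+0 fires, +1 burnt)
  fire out at step 6

2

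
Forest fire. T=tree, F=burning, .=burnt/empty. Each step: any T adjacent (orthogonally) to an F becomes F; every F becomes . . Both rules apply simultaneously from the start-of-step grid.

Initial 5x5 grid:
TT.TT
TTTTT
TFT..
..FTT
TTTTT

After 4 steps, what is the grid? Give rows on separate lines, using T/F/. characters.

Step 1: 5 trees catch fire, 2 burn out
  TT.TT
  TFTTT
  F.F..
  ...FT
  TTFTT
Step 2: 6 trees catch fire, 5 burn out
  TF.TT
  F.FTT
  .....
  ....F
  TF.FT
Step 3: 4 trees catch fire, 6 burn out
  F..TT
  ...FT
  .....
  .....
  F...F
Step 4: 2 trees catch fire, 4 burn out
  ...FT
  ....F
  .....
  .....
  .....

...FT
....F
.....
.....
.....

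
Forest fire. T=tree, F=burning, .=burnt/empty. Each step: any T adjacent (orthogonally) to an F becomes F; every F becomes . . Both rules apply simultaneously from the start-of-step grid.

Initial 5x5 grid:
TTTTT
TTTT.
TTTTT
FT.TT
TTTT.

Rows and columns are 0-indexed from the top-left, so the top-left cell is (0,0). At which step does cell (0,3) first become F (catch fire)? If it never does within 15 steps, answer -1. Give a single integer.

Step 1: cell (0,3)='T' (+3 fires, +1 burnt)
Step 2: cell (0,3)='T' (+3 fires, +3 burnt)
Step 3: cell (0,3)='T' (+4 fires, +3 burnt)
Step 4: cell (0,3)='T' (+4 fires, +4 burnt)
Step 5: cell (0,3)='T' (+4 fires, +4 burnt)
Step 6: cell (0,3)='F' (+2 fires, +4 burnt)
  -> target ignites at step 6
Step 7: cell (0,3)='.' (+1 fires, +2 burnt)
Step 8: cell (0,3)='.' (+0 fires, +1 burnt)
  fire out at step 8

6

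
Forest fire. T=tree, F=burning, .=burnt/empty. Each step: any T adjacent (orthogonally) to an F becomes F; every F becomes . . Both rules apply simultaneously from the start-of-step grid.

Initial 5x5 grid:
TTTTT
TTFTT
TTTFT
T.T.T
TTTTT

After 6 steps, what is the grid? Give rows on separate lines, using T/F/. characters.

Step 1: 5 trees catch fire, 2 burn out
  TTFTT
  TF.FT
  TTF.F
  T.T.T
  TTTTT
Step 2: 7 trees catch fire, 5 burn out
  TF.FT
  F...F
  TF...
  T.F.F
  TTTTT
Step 3: 5 trees catch fire, 7 burn out
  F...F
  .....
  F....
  T....
  TTFTF
Step 4: 3 trees catch fire, 5 burn out
  .....
  .....
  .....
  F....
  TF.F.
Step 5: 1 trees catch fire, 3 burn out
  .....
  .....
  .....
  .....
  F....
Step 6: 0 trees catch fire, 1 burn out
  .....
  .....
  .....
  .....
  .....

.....
.....
.....
.....
.....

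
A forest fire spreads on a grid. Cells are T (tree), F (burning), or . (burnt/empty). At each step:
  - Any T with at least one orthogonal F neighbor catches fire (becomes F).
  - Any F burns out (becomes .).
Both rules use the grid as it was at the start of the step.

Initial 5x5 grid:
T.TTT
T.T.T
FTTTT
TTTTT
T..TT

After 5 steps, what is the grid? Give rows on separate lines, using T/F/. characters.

Step 1: 3 trees catch fire, 1 burn out
  T.TTT
  F.T.T
  .FTTT
  FTTTT
  T..TT
Step 2: 4 trees catch fire, 3 burn out
  F.TTT
  ..T.T
  ..FTT
  .FTTT
  F..TT
Step 3: 3 trees catch fire, 4 burn out
  ..TTT
  ..F.T
  ...FT
  ..FTT
  ...TT
Step 4: 3 trees catch fire, 3 burn out
  ..FTT
  ....T
  ....F
  ...FT
  ...TT
Step 5: 4 trees catch fire, 3 burn out
  ...FT
  ....F
  .....
  ....F
  ...FT

...FT
....F
.....
....F
...FT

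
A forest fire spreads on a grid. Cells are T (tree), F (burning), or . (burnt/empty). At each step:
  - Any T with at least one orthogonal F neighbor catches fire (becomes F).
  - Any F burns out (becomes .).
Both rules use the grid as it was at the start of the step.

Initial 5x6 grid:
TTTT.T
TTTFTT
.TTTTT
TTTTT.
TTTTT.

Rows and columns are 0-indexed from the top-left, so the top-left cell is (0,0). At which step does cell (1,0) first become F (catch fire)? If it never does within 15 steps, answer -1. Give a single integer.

Step 1: cell (1,0)='T' (+4 fires, +1 burnt)
Step 2: cell (1,0)='T' (+6 fires, +4 burnt)
Step 3: cell (1,0)='F' (+8 fires, +6 burnt)
  -> target ignites at step 3
Step 4: cell (1,0)='.' (+4 fires, +8 burnt)
Step 5: cell (1,0)='.' (+2 fires, +4 burnt)
Step 6: cell (1,0)='.' (+1 fires, +2 burnt)
Step 7: cell (1,0)='.' (+0 fires, +1 burnt)
  fire out at step 7

3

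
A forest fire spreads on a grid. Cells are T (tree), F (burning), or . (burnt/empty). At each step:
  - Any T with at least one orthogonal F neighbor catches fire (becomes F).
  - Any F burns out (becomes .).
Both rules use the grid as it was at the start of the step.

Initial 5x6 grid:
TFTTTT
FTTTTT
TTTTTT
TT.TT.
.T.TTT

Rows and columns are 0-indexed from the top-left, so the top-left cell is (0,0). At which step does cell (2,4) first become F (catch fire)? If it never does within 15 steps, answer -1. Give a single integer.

Step 1: cell (2,4)='T' (+4 fires, +2 burnt)
Step 2: cell (2,4)='T' (+4 fires, +4 burnt)
Step 3: cell (2,4)='T' (+4 fires, +4 burnt)
Step 4: cell (2,4)='T' (+4 fires, +4 burnt)
Step 5: cell (2,4)='F' (+3 fires, +4 burnt)
  -> target ignites at step 5
Step 6: cell (2,4)='.' (+3 fires, +3 burnt)
Step 7: cell (2,4)='.' (+1 fires, +3 burnt)
Step 8: cell (2,4)='.' (+1 fires, +1 burnt)
Step 9: cell (2,4)='.' (+0 fires, +1 burnt)
  fire out at step 9

5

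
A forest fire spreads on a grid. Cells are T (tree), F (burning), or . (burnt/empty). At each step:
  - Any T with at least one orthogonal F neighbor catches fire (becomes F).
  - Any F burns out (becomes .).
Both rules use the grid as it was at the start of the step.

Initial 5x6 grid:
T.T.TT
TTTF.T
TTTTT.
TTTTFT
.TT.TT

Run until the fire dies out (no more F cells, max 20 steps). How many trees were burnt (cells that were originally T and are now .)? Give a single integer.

Step 1: +6 fires, +2 burnt (F count now 6)
Step 2: +5 fires, +6 burnt (F count now 5)
Step 3: +4 fires, +5 burnt (F count now 4)
Step 4: +4 fires, +4 burnt (F count now 4)
Step 5: +0 fires, +4 burnt (F count now 0)
Fire out after step 5
Initially T: 22, now '.': 27
Total burnt (originally-T cells now '.'): 19

Answer: 19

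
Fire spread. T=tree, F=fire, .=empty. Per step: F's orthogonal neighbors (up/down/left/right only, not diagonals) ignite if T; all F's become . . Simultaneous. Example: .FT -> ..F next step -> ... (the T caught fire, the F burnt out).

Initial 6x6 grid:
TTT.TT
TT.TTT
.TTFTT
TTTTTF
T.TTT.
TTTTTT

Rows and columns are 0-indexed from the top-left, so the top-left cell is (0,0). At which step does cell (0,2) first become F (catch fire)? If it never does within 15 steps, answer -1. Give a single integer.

Step 1: cell (0,2)='T' (+6 fires, +2 burnt)
Step 2: cell (0,2)='T' (+6 fires, +6 burnt)
Step 3: cell (0,2)='T' (+7 fires, +6 burnt)
Step 4: cell (0,2)='T' (+5 fires, +7 burnt)
Step 5: cell (0,2)='F' (+4 fires, +5 burnt)
  -> target ignites at step 5
Step 6: cell (0,2)='.' (+1 fires, +4 burnt)
Step 7: cell (0,2)='.' (+0 fires, +1 burnt)
  fire out at step 7

5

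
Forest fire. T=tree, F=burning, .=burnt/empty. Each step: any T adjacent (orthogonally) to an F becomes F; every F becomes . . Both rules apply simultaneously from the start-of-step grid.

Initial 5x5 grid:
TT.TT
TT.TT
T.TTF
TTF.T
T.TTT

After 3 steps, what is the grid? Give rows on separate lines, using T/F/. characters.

Step 1: 6 trees catch fire, 2 burn out
  TT.TT
  TT.TF
  T.FF.
  TF..F
  T.FTT
Step 2: 5 trees catch fire, 6 burn out
  TT.TF
  TT.F.
  T....
  F....
  T..FF
Step 3: 3 trees catch fire, 5 burn out
  TT.F.
  TT...
  F....
  .....
  F....

TT.F.
TT...
F....
.....
F....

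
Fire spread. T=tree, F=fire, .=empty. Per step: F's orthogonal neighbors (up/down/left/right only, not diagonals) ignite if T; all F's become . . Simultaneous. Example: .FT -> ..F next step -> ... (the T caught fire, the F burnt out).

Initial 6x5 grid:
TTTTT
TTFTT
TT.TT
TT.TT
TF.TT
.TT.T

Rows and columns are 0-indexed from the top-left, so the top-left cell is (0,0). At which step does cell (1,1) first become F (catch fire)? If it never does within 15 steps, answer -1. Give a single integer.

Step 1: cell (1,1)='F' (+6 fires, +2 burnt)
  -> target ignites at step 1
Step 2: cell (1,1)='.' (+8 fires, +6 burnt)
Step 3: cell (1,1)='.' (+5 fires, +8 burnt)
Step 4: cell (1,1)='.' (+2 fires, +5 burnt)
Step 5: cell (1,1)='.' (+1 fires, +2 burnt)
Step 6: cell (1,1)='.' (+1 fires, +1 burnt)
Step 7: cell (1,1)='.' (+0 fires, +1 burnt)
  fire out at step 7

1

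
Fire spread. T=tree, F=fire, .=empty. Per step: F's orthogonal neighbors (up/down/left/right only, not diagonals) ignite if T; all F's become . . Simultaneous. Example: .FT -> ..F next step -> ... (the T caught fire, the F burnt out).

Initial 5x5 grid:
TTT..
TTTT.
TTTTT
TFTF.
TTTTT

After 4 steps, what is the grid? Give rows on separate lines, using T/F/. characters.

Step 1: 6 trees catch fire, 2 burn out
  TTT..
  TTTT.
  TFTFT
  F.F..
  TFTFT
Step 2: 8 trees catch fire, 6 burn out
  TTT..
  TFTF.
  F.F.F
  .....
  F.F.F
Step 3: 3 trees catch fire, 8 burn out
  TFT..
  F.F..
  .....
  .....
  .....
Step 4: 2 trees catch fire, 3 burn out
  F.F..
  .....
  .....
  .....
  .....

F.F..
.....
.....
.....
.....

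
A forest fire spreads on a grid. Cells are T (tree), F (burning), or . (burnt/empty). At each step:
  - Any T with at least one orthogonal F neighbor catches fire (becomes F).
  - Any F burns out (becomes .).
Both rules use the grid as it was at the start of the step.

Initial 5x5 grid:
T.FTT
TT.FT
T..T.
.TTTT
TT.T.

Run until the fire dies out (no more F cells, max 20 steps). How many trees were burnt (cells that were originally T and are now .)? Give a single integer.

Answer: 11

Derivation:
Step 1: +3 fires, +2 burnt (F count now 3)
Step 2: +2 fires, +3 burnt (F count now 2)
Step 3: +3 fires, +2 burnt (F count now 3)
Step 4: +1 fires, +3 burnt (F count now 1)
Step 5: +1 fires, +1 burnt (F count now 1)
Step 6: +1 fires, +1 burnt (F count now 1)
Step 7: +0 fires, +1 burnt (F count now 0)
Fire out after step 7
Initially T: 15, now '.': 21
Total burnt (originally-T cells now '.'): 11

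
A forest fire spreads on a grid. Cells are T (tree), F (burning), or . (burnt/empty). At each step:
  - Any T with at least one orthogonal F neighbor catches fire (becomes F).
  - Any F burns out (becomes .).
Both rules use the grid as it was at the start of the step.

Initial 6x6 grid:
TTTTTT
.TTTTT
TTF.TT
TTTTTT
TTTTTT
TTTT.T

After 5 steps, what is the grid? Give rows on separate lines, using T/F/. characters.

Step 1: 3 trees catch fire, 1 burn out
  TTTTTT
  .TFTTT
  TF..TT
  TTFTTT
  TTTTTT
  TTTT.T
Step 2: 7 trees catch fire, 3 burn out
  TTFTTT
  .F.FTT
  F...TT
  TF.FTT
  TTFTTT
  TTTT.T
Step 3: 8 trees catch fire, 7 burn out
  TF.FTT
  ....FT
  ....TT
  F...FT
  TF.FTT
  TTFT.T
Step 4: 9 trees catch fire, 8 burn out
  F...FT
  .....F
  ....FT
  .....F
  F...FT
  TF.F.T
Step 5: 4 trees catch fire, 9 burn out
  .....F
  ......
  .....F
  ......
  .....F
  F....T

.....F
......
.....F
......
.....F
F....T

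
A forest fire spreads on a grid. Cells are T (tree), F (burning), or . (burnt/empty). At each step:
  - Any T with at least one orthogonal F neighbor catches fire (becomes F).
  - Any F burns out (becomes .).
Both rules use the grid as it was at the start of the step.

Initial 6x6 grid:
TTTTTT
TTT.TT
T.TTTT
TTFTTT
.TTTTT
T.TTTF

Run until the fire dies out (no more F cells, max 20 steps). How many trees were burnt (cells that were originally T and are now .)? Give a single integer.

Answer: 29

Derivation:
Step 1: +6 fires, +2 burnt (F count now 6)
Step 2: +10 fires, +6 burnt (F count now 10)
Step 3: +5 fires, +10 burnt (F count now 5)
Step 4: +5 fires, +5 burnt (F count now 5)
Step 5: +3 fires, +5 burnt (F count now 3)
Step 6: +0 fires, +3 burnt (F count now 0)
Fire out after step 6
Initially T: 30, now '.': 35
Total burnt (originally-T cells now '.'): 29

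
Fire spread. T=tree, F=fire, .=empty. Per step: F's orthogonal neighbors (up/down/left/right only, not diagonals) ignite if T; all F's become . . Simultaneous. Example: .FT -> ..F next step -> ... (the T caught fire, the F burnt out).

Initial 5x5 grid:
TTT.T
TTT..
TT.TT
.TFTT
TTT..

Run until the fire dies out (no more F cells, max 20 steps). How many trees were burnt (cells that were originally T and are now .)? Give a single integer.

Step 1: +3 fires, +1 burnt (F count now 3)
Step 2: +4 fires, +3 burnt (F count now 4)
Step 3: +4 fires, +4 burnt (F count now 4)
Step 4: +3 fires, +4 burnt (F count now 3)
Step 5: +2 fires, +3 burnt (F count now 2)
Step 6: +0 fires, +2 burnt (F count now 0)
Fire out after step 6
Initially T: 17, now '.': 24
Total burnt (originally-T cells now '.'): 16

Answer: 16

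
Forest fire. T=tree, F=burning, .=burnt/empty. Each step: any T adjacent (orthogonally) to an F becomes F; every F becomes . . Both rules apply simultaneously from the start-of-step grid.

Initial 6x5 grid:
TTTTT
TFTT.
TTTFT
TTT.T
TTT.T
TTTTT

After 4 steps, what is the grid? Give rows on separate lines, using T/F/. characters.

Step 1: 7 trees catch fire, 2 burn out
  TFTTT
  F.FF.
  TFF.F
  TTT.T
  TTT.T
  TTTTT
Step 2: 7 trees catch fire, 7 burn out
  F.FFT
  .....
  F....
  TFF.F
  TTT.T
  TTTTT
Step 3: 5 trees catch fire, 7 burn out
  ....F
  .....
  .....
  F....
  TFF.F
  TTTTT
Step 4: 4 trees catch fire, 5 burn out
  .....
  .....
  .....
  .....
  F....
  TFFTF

.....
.....
.....
.....
F....
TFFTF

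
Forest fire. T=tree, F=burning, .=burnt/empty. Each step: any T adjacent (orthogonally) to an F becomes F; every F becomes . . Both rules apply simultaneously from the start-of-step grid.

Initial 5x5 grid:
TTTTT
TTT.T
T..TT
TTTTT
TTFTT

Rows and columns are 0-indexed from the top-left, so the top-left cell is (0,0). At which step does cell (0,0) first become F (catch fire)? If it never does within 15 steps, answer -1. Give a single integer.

Step 1: cell (0,0)='T' (+3 fires, +1 burnt)
Step 2: cell (0,0)='T' (+4 fires, +3 burnt)
Step 3: cell (0,0)='T' (+3 fires, +4 burnt)
Step 4: cell (0,0)='T' (+2 fires, +3 burnt)
Step 5: cell (0,0)='T' (+2 fires, +2 burnt)
Step 6: cell (0,0)='F' (+3 fires, +2 burnt)
  -> target ignites at step 6
Step 7: cell (0,0)='.' (+3 fires, +3 burnt)
Step 8: cell (0,0)='.' (+1 fires, +3 burnt)
Step 9: cell (0,0)='.' (+0 fires, +1 burnt)
  fire out at step 9

6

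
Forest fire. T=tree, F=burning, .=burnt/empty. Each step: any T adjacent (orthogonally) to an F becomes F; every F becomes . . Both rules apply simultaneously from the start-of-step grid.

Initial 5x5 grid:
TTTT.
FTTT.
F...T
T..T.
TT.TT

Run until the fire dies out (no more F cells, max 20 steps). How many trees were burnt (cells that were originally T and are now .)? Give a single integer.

Step 1: +3 fires, +2 burnt (F count now 3)
Step 2: +3 fires, +3 burnt (F count now 3)
Step 3: +3 fires, +3 burnt (F count now 3)
Step 4: +1 fires, +3 burnt (F count now 1)
Step 5: +0 fires, +1 burnt (F count now 0)
Fire out after step 5
Initially T: 14, now '.': 21
Total burnt (originally-T cells now '.'): 10

Answer: 10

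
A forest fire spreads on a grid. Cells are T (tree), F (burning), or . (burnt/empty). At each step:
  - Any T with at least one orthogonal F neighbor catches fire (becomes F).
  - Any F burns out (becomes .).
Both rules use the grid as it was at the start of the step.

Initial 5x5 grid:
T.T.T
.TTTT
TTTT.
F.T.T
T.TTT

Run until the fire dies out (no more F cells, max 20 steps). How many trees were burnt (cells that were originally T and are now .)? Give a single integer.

Answer: 16

Derivation:
Step 1: +2 fires, +1 burnt (F count now 2)
Step 2: +1 fires, +2 burnt (F count now 1)
Step 3: +2 fires, +1 burnt (F count now 2)
Step 4: +3 fires, +2 burnt (F count now 3)
Step 5: +3 fires, +3 burnt (F count now 3)
Step 6: +2 fires, +3 burnt (F count now 2)
Step 7: +2 fires, +2 burnt (F count now 2)
Step 8: +1 fires, +2 burnt (F count now 1)
Step 9: +0 fires, +1 burnt (F count now 0)
Fire out after step 9
Initially T: 17, now '.': 24
Total burnt (originally-T cells now '.'): 16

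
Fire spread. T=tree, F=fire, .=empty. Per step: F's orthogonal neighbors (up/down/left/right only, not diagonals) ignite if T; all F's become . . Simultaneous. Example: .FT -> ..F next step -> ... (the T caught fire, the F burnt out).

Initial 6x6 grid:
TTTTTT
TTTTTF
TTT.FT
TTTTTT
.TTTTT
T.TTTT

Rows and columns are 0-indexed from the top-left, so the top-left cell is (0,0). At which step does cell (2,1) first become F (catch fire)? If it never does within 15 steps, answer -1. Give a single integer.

Step 1: cell (2,1)='T' (+4 fires, +2 burnt)
Step 2: cell (2,1)='T' (+5 fires, +4 burnt)
Step 3: cell (2,1)='T' (+6 fires, +5 burnt)
Step 4: cell (2,1)='T' (+7 fires, +6 burnt)
Step 5: cell (2,1)='F' (+6 fires, +7 burnt)
  -> target ignites at step 5
Step 6: cell (2,1)='.' (+2 fires, +6 burnt)
Step 7: cell (2,1)='.' (+0 fires, +2 burnt)
  fire out at step 7

5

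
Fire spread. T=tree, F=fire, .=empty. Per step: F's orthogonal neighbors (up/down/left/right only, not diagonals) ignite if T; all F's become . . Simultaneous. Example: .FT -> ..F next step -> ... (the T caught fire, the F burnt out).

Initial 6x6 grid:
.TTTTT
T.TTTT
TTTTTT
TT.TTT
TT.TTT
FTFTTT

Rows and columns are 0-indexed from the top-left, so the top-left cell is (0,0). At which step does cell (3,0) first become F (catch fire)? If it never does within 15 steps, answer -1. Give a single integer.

Step 1: cell (3,0)='T' (+3 fires, +2 burnt)
Step 2: cell (3,0)='F' (+4 fires, +3 burnt)
  -> target ignites at step 2
Step 3: cell (3,0)='.' (+5 fires, +4 burnt)
Step 4: cell (3,0)='.' (+5 fires, +5 burnt)
Step 5: cell (3,0)='.' (+4 fires, +5 burnt)
Step 6: cell (3,0)='.' (+4 fires, +4 burnt)
Step 7: cell (3,0)='.' (+3 fires, +4 burnt)
Step 8: cell (3,0)='.' (+2 fires, +3 burnt)
Step 9: cell (3,0)='.' (+0 fires, +2 burnt)
  fire out at step 9

2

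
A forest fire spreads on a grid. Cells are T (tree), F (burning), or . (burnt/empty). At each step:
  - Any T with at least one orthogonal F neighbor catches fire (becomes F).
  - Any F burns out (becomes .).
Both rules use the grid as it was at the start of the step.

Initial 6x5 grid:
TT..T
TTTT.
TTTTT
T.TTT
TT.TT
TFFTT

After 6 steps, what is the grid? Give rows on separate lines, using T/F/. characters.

Step 1: 3 trees catch fire, 2 burn out
  TT..T
  TTTT.
  TTTTT
  T.TTT
  TF.TT
  F..FT
Step 2: 3 trees catch fire, 3 burn out
  TT..T
  TTTT.
  TTTTT
  T.TTT
  F..FT
  ....F
Step 3: 3 trees catch fire, 3 burn out
  TT..T
  TTTT.
  TTTTT
  F.TFT
  ....F
  .....
Step 4: 4 trees catch fire, 3 burn out
  TT..T
  TTTT.
  FTTFT
  ..F.F
  .....
  .....
Step 5: 5 trees catch fire, 4 burn out
  TT..T
  FTTF.
  .FF.F
  .....
  .....
  .....
Step 6: 3 trees catch fire, 5 burn out
  FT..T
  .FF..
  .....
  .....
  .....
  .....

FT..T
.FF..
.....
.....
.....
.....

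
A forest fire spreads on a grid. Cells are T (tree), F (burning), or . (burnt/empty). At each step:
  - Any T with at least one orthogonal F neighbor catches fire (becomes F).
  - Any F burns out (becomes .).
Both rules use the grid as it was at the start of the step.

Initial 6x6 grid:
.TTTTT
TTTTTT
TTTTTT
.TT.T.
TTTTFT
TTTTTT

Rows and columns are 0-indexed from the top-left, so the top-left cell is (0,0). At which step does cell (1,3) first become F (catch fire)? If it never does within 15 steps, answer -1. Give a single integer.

Step 1: cell (1,3)='T' (+4 fires, +1 burnt)
Step 2: cell (1,3)='T' (+4 fires, +4 burnt)
Step 3: cell (1,3)='T' (+6 fires, +4 burnt)
Step 4: cell (1,3)='F' (+7 fires, +6 burnt)
  -> target ignites at step 4
Step 5: cell (1,3)='.' (+5 fires, +7 burnt)
Step 6: cell (1,3)='.' (+3 fires, +5 burnt)
Step 7: cell (1,3)='.' (+2 fires, +3 burnt)
Step 8: cell (1,3)='.' (+0 fires, +2 burnt)
  fire out at step 8

4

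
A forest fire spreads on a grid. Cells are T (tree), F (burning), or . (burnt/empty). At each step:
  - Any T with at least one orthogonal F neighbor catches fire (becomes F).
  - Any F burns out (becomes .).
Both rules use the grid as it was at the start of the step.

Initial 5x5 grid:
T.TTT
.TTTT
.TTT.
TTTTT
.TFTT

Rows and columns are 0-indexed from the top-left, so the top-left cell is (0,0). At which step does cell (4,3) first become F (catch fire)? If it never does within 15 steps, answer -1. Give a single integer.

Step 1: cell (4,3)='F' (+3 fires, +1 burnt)
  -> target ignites at step 1
Step 2: cell (4,3)='.' (+4 fires, +3 burnt)
Step 3: cell (4,3)='.' (+5 fires, +4 burnt)
Step 4: cell (4,3)='.' (+3 fires, +5 burnt)
Step 5: cell (4,3)='.' (+2 fires, +3 burnt)
Step 6: cell (4,3)='.' (+1 fires, +2 burnt)
Step 7: cell (4,3)='.' (+0 fires, +1 burnt)
  fire out at step 7

1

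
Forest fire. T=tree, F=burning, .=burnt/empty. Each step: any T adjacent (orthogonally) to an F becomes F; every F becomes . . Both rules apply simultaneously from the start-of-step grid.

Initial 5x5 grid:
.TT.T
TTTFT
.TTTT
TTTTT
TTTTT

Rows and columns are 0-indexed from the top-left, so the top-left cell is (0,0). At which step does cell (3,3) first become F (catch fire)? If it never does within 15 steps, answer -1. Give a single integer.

Step 1: cell (3,3)='T' (+3 fires, +1 burnt)
Step 2: cell (3,3)='F' (+6 fires, +3 burnt)
  -> target ignites at step 2
Step 3: cell (3,3)='.' (+6 fires, +6 burnt)
Step 4: cell (3,3)='.' (+3 fires, +6 burnt)
Step 5: cell (3,3)='.' (+2 fires, +3 burnt)
Step 6: cell (3,3)='.' (+1 fires, +2 burnt)
Step 7: cell (3,3)='.' (+0 fires, +1 burnt)
  fire out at step 7

2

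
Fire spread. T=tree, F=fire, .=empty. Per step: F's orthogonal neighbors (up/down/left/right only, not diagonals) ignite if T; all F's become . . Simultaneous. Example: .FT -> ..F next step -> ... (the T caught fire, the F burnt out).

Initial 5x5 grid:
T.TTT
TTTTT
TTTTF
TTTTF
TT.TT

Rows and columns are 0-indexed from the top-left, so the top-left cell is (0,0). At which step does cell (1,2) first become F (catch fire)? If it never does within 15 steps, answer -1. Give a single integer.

Step 1: cell (1,2)='T' (+4 fires, +2 burnt)
Step 2: cell (1,2)='T' (+5 fires, +4 burnt)
Step 3: cell (1,2)='F' (+4 fires, +5 burnt)
  -> target ignites at step 3
Step 4: cell (1,2)='.' (+5 fires, +4 burnt)
Step 5: cell (1,2)='.' (+2 fires, +5 burnt)
Step 6: cell (1,2)='.' (+1 fires, +2 burnt)
Step 7: cell (1,2)='.' (+0 fires, +1 burnt)
  fire out at step 7

3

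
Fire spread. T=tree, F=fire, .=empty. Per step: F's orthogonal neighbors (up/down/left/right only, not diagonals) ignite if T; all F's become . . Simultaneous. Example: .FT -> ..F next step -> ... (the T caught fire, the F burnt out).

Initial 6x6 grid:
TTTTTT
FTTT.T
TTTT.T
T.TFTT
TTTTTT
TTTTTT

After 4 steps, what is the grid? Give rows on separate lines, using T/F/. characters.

Step 1: 7 trees catch fire, 2 burn out
  FTTTTT
  .FTT.T
  FTTF.T
  T.F.FT
  TTTFTT
  TTTTTT
Step 2: 10 trees catch fire, 7 burn out
  .FTTTT
  ..FF.T
  .FF..T
  F....F
  TTF.FT
  TTTFTT
Step 3: 8 trees catch fire, 10 burn out
  ..FFTT
  .....T
  .....F
  ......
  FF...F
  TTF.FT
Step 4: 5 trees catch fire, 8 burn out
  ....FT
  .....F
  ......
  ......
  ......
  FF...F

....FT
.....F
......
......
......
FF...F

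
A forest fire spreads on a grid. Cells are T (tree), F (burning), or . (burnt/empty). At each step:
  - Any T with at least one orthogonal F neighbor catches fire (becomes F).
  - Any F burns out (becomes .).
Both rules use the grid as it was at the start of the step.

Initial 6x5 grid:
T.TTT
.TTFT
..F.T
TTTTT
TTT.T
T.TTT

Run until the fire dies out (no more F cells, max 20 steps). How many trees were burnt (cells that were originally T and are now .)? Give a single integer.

Step 1: +4 fires, +2 burnt (F count now 4)
Step 2: +7 fires, +4 burnt (F count now 7)
Step 3: +4 fires, +7 burnt (F count now 4)
Step 4: +3 fires, +4 burnt (F count now 3)
Step 5: +2 fires, +3 burnt (F count now 2)
Step 6: +0 fires, +2 burnt (F count now 0)
Fire out after step 6
Initially T: 21, now '.': 29
Total burnt (originally-T cells now '.'): 20

Answer: 20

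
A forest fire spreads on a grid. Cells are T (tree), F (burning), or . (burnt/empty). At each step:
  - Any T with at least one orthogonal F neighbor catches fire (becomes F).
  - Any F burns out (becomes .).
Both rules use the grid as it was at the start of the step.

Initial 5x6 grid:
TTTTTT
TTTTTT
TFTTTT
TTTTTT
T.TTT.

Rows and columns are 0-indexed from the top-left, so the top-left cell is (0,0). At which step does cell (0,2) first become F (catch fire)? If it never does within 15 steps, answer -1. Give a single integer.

Step 1: cell (0,2)='T' (+4 fires, +1 burnt)
Step 2: cell (0,2)='T' (+6 fires, +4 burnt)
Step 3: cell (0,2)='F' (+7 fires, +6 burnt)
  -> target ignites at step 3
Step 4: cell (0,2)='.' (+5 fires, +7 burnt)
Step 5: cell (0,2)='.' (+4 fires, +5 burnt)
Step 6: cell (0,2)='.' (+1 fires, +4 burnt)
Step 7: cell (0,2)='.' (+0 fires, +1 burnt)
  fire out at step 7

3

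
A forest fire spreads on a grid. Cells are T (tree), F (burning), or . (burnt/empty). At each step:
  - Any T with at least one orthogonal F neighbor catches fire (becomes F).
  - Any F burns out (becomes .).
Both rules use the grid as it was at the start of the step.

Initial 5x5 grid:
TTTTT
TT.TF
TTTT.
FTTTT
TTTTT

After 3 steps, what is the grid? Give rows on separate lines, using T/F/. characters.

Step 1: 5 trees catch fire, 2 burn out
  TTTTF
  TT.F.
  FTTT.
  .FTTT
  FTTTT
Step 2: 6 trees catch fire, 5 burn out
  TTTF.
  FT...
  .FTF.
  ..FTT
  .FTTT
Step 3: 6 trees catch fire, 6 burn out
  FTF..
  .F...
  ..F..
  ...FT
  ..FTT

FTF..
.F...
..F..
...FT
..FTT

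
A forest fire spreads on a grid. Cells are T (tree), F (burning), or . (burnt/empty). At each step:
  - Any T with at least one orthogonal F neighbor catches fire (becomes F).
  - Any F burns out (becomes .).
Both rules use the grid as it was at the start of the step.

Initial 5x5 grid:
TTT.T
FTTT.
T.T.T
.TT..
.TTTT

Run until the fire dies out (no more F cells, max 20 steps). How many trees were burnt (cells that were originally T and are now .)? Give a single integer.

Answer: 14

Derivation:
Step 1: +3 fires, +1 burnt (F count now 3)
Step 2: +2 fires, +3 burnt (F count now 2)
Step 3: +3 fires, +2 burnt (F count now 3)
Step 4: +1 fires, +3 burnt (F count now 1)
Step 5: +2 fires, +1 burnt (F count now 2)
Step 6: +2 fires, +2 burnt (F count now 2)
Step 7: +1 fires, +2 burnt (F count now 1)
Step 8: +0 fires, +1 burnt (F count now 0)
Fire out after step 8
Initially T: 16, now '.': 23
Total burnt (originally-T cells now '.'): 14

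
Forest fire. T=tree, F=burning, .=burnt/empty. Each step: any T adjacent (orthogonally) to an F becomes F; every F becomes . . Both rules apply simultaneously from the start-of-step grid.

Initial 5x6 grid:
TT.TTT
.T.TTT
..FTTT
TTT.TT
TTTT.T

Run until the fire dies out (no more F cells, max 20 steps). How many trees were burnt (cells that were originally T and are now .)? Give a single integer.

Answer: 19

Derivation:
Step 1: +2 fires, +1 burnt (F count now 2)
Step 2: +4 fires, +2 burnt (F count now 4)
Step 3: +7 fires, +4 burnt (F count now 7)
Step 4: +4 fires, +7 burnt (F count now 4)
Step 5: +2 fires, +4 burnt (F count now 2)
Step 6: +0 fires, +2 burnt (F count now 0)
Fire out after step 6
Initially T: 22, now '.': 27
Total burnt (originally-T cells now '.'): 19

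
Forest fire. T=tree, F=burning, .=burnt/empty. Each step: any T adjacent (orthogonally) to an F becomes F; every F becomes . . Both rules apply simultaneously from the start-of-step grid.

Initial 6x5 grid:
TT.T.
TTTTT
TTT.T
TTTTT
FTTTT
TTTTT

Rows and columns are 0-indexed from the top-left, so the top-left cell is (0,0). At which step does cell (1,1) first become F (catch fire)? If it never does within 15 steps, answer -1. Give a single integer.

Step 1: cell (1,1)='T' (+3 fires, +1 burnt)
Step 2: cell (1,1)='T' (+4 fires, +3 burnt)
Step 3: cell (1,1)='T' (+5 fires, +4 burnt)
Step 4: cell (1,1)='F' (+6 fires, +5 burnt)
  -> target ignites at step 4
Step 5: cell (1,1)='.' (+4 fires, +6 burnt)
Step 6: cell (1,1)='.' (+2 fires, +4 burnt)
Step 7: cell (1,1)='.' (+2 fires, +2 burnt)
Step 8: cell (1,1)='.' (+0 fires, +2 burnt)
  fire out at step 8

4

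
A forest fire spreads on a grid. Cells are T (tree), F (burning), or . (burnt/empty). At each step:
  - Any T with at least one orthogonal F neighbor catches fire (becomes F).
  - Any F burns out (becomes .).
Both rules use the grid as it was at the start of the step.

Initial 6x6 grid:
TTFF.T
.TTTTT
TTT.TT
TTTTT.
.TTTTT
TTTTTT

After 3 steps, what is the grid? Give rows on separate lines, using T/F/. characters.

Step 1: 3 trees catch fire, 2 burn out
  TF...T
  .TFFTT
  TTT.TT
  TTTTT.
  .TTTTT
  TTTTTT
Step 2: 4 trees catch fire, 3 burn out
  F....T
  .F..FT
  TTF.TT
  TTTTT.
  .TTTTT
  TTTTTT
Step 3: 4 trees catch fire, 4 burn out
  .....T
  .....F
  TF..FT
  TTFTT.
  .TTTTT
  TTTTTT

.....T
.....F
TF..FT
TTFTT.
.TTTTT
TTTTTT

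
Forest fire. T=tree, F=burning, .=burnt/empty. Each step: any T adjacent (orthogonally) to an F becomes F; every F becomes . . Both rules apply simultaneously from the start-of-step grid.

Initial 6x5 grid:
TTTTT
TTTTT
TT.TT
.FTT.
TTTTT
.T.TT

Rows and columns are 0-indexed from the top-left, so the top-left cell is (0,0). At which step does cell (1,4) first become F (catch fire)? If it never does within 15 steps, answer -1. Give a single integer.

Step 1: cell (1,4)='T' (+3 fires, +1 burnt)
Step 2: cell (1,4)='T' (+6 fires, +3 burnt)
Step 3: cell (1,4)='T' (+5 fires, +6 burnt)
Step 4: cell (1,4)='T' (+6 fires, +5 burnt)
Step 5: cell (1,4)='F' (+3 fires, +6 burnt)
  -> target ignites at step 5
Step 6: cell (1,4)='.' (+1 fires, +3 burnt)
Step 7: cell (1,4)='.' (+0 fires, +1 burnt)
  fire out at step 7

5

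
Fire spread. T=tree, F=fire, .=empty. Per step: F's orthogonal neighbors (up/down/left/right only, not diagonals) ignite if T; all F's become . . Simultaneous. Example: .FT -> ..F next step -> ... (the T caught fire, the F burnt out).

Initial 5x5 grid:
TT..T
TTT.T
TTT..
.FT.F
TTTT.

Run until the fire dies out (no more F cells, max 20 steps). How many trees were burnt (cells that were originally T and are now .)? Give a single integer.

Answer: 13

Derivation:
Step 1: +3 fires, +2 burnt (F count now 3)
Step 2: +5 fires, +3 burnt (F count now 5)
Step 3: +4 fires, +5 burnt (F count now 4)
Step 4: +1 fires, +4 burnt (F count now 1)
Step 5: +0 fires, +1 burnt (F count now 0)
Fire out after step 5
Initially T: 15, now '.': 23
Total burnt (originally-T cells now '.'): 13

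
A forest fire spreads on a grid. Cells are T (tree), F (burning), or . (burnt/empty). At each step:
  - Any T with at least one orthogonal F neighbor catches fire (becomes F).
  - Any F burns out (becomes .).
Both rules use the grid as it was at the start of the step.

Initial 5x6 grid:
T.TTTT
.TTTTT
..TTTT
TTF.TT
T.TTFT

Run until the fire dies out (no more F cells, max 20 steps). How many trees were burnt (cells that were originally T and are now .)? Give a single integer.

Step 1: +6 fires, +2 burnt (F count now 6)
Step 2: +5 fires, +6 burnt (F count now 5)
Step 3: +6 fires, +5 burnt (F count now 6)
Step 4: +3 fires, +6 burnt (F count now 3)
Step 5: +1 fires, +3 burnt (F count now 1)
Step 6: +0 fires, +1 burnt (F count now 0)
Fire out after step 6
Initially T: 22, now '.': 29
Total burnt (originally-T cells now '.'): 21

Answer: 21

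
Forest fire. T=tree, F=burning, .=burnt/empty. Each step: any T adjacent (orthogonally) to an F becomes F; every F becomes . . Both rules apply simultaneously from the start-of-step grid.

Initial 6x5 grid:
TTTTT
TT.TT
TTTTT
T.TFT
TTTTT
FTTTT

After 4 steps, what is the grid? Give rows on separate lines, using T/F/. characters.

Step 1: 6 trees catch fire, 2 burn out
  TTTTT
  TT.TT
  TTTFT
  T.F.F
  FTTFT
  .FTTT
Step 2: 9 trees catch fire, 6 burn out
  TTTTT
  TT.FT
  TTF.F
  F....
  .FF.F
  ..FFT
Step 3: 5 trees catch fire, 9 burn out
  TTTFT
  TT..F
  FF...
  .....
  .....
  ....F
Step 4: 4 trees catch fire, 5 burn out
  TTF.F
  FF...
  .....
  .....
  .....
  .....

TTF.F
FF...
.....
.....
.....
.....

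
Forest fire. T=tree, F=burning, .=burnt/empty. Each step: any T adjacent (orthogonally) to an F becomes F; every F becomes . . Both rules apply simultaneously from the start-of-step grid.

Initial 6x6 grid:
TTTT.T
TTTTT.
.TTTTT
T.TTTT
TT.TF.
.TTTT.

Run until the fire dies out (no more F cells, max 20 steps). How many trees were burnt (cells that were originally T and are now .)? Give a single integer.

Step 1: +3 fires, +1 burnt (F count now 3)
Step 2: +4 fires, +3 burnt (F count now 4)
Step 3: +5 fires, +4 burnt (F count now 5)
Step 4: +3 fires, +5 burnt (F count now 3)
Step 5: +4 fires, +3 burnt (F count now 4)
Step 6: +3 fires, +4 burnt (F count now 3)
Step 7: +3 fires, +3 burnt (F count now 3)
Step 8: +1 fires, +3 burnt (F count now 1)
Step 9: +0 fires, +1 burnt (F count now 0)
Fire out after step 9
Initially T: 27, now '.': 35
Total burnt (originally-T cells now '.'): 26

Answer: 26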